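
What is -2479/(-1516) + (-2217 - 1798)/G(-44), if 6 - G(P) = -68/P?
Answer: -66832669/74284 ≈ -899.69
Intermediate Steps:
G(P) = 6 + 68/P (G(P) = 6 - (-68)/P = 6 + 68/P)
-2479/(-1516) + (-2217 - 1798)/G(-44) = -2479/(-1516) + (-2217 - 1798)/(6 + 68/(-44)) = -2479*(-1/1516) - 4015/(6 + 68*(-1/44)) = 2479/1516 - 4015/(6 - 17/11) = 2479/1516 - 4015/49/11 = 2479/1516 - 4015*11/49 = 2479/1516 - 44165/49 = -66832669/74284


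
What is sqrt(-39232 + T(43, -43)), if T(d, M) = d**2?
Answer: I*sqrt(37383) ≈ 193.35*I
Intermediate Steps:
sqrt(-39232 + T(43, -43)) = sqrt(-39232 + 43**2) = sqrt(-39232 + 1849) = sqrt(-37383) = I*sqrt(37383)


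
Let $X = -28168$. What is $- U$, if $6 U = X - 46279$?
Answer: $\frac{74447}{6} \approx 12408.0$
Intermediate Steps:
$U = - \frac{74447}{6}$ ($U = \frac{-28168 - 46279}{6} = \frac{1}{6} \left(-74447\right) = - \frac{74447}{6} \approx -12408.0$)
$- U = \left(-1\right) \left(- \frac{74447}{6}\right) = \frac{74447}{6}$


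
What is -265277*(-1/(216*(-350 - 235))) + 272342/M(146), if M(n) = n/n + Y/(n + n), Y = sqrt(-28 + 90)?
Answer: 112853036566951/414081720 - 39761932*sqrt(62)/42601 ≈ 2.6519e+5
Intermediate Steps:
Y = sqrt(62) ≈ 7.8740
M(n) = 1 + sqrt(62)/(2*n) (M(n) = n/n + sqrt(62)/(n + n) = 1 + sqrt(62)/((2*n)) = 1 + sqrt(62)*(1/(2*n)) = 1 + sqrt(62)/(2*n))
-265277*(-1/(216*(-350 - 235))) + 272342/M(146) = -265277*(-1/(216*(-350 - 235))) + 272342/(((146 + sqrt(62)/2)/146)) = -265277/((-585*(-216))) + 272342/(((146 + sqrt(62)/2)/146)) = -265277/126360 + 272342/(1 + sqrt(62)/292)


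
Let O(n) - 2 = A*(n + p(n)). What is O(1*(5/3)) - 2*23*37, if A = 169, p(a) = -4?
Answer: -6283/3 ≈ -2094.3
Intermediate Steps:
O(n) = -674 + 169*n (O(n) = 2 + 169*(n - 4) = 2 + 169*(-4 + n) = 2 + (-676 + 169*n) = -674 + 169*n)
O(1*(5/3)) - 2*23*37 = (-674 + 169*(1*(5/3))) - 2*23*37 = (-674 + 169*(1*(5*(⅓)))) - 46*37 = (-674 + 169*(1*(5/3))) - 1702 = (-674 + 169*(5/3)) - 1702 = (-674 + 845/3) - 1702 = -1177/3 - 1702 = -6283/3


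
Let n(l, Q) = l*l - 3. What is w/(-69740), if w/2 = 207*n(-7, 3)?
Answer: -4761/17435 ≈ -0.27307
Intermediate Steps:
n(l, Q) = -3 + l**2 (n(l, Q) = l**2 - 3 = -3 + l**2)
w = 19044 (w = 2*(207*(-3 + (-7)**2)) = 2*(207*(-3 + 49)) = 2*(207*46) = 2*9522 = 19044)
w/(-69740) = 19044/(-69740) = 19044*(-1/69740) = -4761/17435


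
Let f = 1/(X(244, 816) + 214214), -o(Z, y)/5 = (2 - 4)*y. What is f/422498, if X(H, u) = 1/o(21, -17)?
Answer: 85/7692923647371 ≈ 1.1049e-11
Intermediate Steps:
o(Z, y) = 10*y (o(Z, y) = -5*(2 - 4)*y = -(-10)*y = 10*y)
X(H, u) = -1/170 (X(H, u) = 1/(10*(-17)) = 1/(-170) = -1/170)
f = 170/36416379 (f = 1/(-1/170 + 214214) = 1/(36416379/170) = 170/36416379 ≈ 4.6682e-6)
f/422498 = (170/36416379)/422498 = (170/36416379)*(1/422498) = 85/7692923647371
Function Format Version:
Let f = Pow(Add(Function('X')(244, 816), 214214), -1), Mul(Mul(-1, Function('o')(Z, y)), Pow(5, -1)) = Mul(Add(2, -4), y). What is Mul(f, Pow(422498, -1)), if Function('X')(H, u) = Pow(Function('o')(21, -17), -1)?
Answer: Rational(85, 7692923647371) ≈ 1.1049e-11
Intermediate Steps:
Function('o')(Z, y) = Mul(10, y) (Function('o')(Z, y) = Mul(-5, Mul(Add(2, -4), y)) = Mul(-5, Mul(-2, y)) = Mul(10, y))
Function('X')(H, u) = Rational(-1, 170) (Function('X')(H, u) = Pow(Mul(10, -17), -1) = Pow(-170, -1) = Rational(-1, 170))
f = Rational(170, 36416379) (f = Pow(Add(Rational(-1, 170), 214214), -1) = Pow(Rational(36416379, 170), -1) = Rational(170, 36416379) ≈ 4.6682e-6)
Mul(f, Pow(422498, -1)) = Mul(Rational(170, 36416379), Pow(422498, -1)) = Mul(Rational(170, 36416379), Rational(1, 422498)) = Rational(85, 7692923647371)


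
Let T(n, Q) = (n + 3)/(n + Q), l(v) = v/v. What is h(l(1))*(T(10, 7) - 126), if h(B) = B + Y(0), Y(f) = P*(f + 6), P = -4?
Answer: 48967/17 ≈ 2880.4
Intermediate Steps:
l(v) = 1
Y(f) = -24 - 4*f (Y(f) = -4*(f + 6) = -4*(6 + f) = -24 - 4*f)
h(B) = -24 + B (h(B) = B + (-24 - 4*0) = B + (-24 + 0) = B - 24 = -24 + B)
T(n, Q) = (3 + n)/(Q + n)
h(l(1))*(T(10, 7) - 126) = (-24 + 1)*((3 + 10)/(7 + 10) - 126) = -23*(13/17 - 126) = -23*(-2129/17) = 48967/17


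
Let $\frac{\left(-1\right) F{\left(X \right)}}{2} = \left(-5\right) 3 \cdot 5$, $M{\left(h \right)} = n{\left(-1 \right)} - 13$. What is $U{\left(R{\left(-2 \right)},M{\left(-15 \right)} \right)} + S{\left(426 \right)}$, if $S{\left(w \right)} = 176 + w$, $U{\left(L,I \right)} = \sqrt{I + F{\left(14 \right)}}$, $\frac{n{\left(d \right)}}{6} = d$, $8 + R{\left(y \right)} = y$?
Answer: $602 + \sqrt{131} \approx 613.45$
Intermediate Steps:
$R{\left(y \right)} = -8 + y$
$n{\left(d \right)} = 6 d$
$M{\left(h \right)} = -19$ ($M{\left(h \right)} = 6 \left(-1\right) - 13 = -6 - 13 = -19$)
$F{\left(X \right)} = 150$ ($F{\left(X \right)} = - 2 \left(-5\right) 3 \cdot 5 = - 2 \left(\left(-15\right) 5\right) = \left(-2\right) \left(-75\right) = 150$)
$U{\left(L,I \right)} = \sqrt{150 + I}$ ($U{\left(L,I \right)} = \sqrt{I + 150} = \sqrt{150 + I}$)
$U{\left(R{\left(-2 \right)},M{\left(-15 \right)} \right)} + S{\left(426 \right)} = \sqrt{150 - 19} + \left(176 + 426\right) = \sqrt{131} + 602 = 602 + \sqrt{131}$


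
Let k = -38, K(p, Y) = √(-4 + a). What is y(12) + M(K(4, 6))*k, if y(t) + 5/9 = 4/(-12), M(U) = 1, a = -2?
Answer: -350/9 ≈ -38.889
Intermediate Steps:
K(p, Y) = I*√6 (K(p, Y) = √(-4 - 2) = √(-6) = I*√6)
y(t) = -8/9 (y(t) = -5/9 + 4/(-12) = -5/9 + 4*(-1/12) = -5/9 - ⅓ = -8/9)
y(12) + M(K(4, 6))*k = -8/9 + 1*(-38) = -8/9 - 38 = -350/9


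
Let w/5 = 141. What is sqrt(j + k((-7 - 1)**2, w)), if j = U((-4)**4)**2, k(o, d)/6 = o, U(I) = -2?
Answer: 2*sqrt(97) ≈ 19.698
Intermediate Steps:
w = 705 (w = 5*141 = 705)
k(o, d) = 6*o
j = 4 (j = (-2)**2 = 4)
sqrt(j + k((-7 - 1)**2, w)) = sqrt(4 + 6*(-7 - 1)**2) = sqrt(4 + 6*(-8)**2) = sqrt(4 + 6*64) = sqrt(4 + 384) = sqrt(388) = 2*sqrt(97)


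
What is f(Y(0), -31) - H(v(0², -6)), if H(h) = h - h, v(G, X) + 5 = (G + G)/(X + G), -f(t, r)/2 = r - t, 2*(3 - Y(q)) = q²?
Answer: 68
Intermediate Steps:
Y(q) = 3 - q²/2
f(t, r) = -2*r + 2*t (f(t, r) = -2*(r - t) = -2*r + 2*t)
v(G, X) = -5 + 2*G/(G + X) (v(G, X) = -5 + (G + G)/(X + G) = -5 + (2*G)/(G + X) = -5 + 2*G/(G + X))
H(h) = 0
f(Y(0), -31) - H(v(0², -6)) = (-2*(-31) + 2*(3 - ½*0²)) - 1*0 = (62 + 2*(3 - ½*0)) + 0 = (62 + 2*(3 + 0)) + 0 = (62 + 2*3) + 0 = (62 + 6) + 0 = 68 + 0 = 68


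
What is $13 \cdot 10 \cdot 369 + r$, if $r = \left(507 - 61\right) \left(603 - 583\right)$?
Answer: $56890$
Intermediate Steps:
$r = 8920$ ($r = 446 \cdot 20 = 8920$)
$13 \cdot 10 \cdot 369 + r = 13 \cdot 10 \cdot 369 + 8920 = 130 \cdot 369 + 8920 = 47970 + 8920 = 56890$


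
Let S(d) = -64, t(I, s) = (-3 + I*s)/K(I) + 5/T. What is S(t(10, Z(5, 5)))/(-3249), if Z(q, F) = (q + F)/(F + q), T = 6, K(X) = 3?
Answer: 64/3249 ≈ 0.019698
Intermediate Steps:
Z(q, F) = 1 (Z(q, F) = (F + q)/(F + q) = 1)
t(I, s) = -⅙ + I*s/3 (t(I, s) = (-3 + I*s)/3 + 5/6 = (-3 + I*s)*(⅓) + 5*(⅙) = (-1 + I*s/3) + ⅚ = -⅙ + I*s/3)
S(t(10, Z(5, 5)))/(-3249) = -64/(-3249) = -64*(-1/3249) = 64/3249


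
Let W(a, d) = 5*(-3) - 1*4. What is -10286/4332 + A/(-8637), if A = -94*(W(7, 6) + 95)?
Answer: -3216243/2078638 ≈ -1.5473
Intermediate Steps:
W(a, d) = -19 (W(a, d) = -15 - 4 = -19)
A = -7144 (A = -94*(-19 + 95) = -94*76 = -7144)
-10286/4332 + A/(-8637) = -10286/4332 - 7144/(-8637) = -10286*1/4332 - 7144*(-1/8637) = -5143/2166 + 7144/8637 = -3216243/2078638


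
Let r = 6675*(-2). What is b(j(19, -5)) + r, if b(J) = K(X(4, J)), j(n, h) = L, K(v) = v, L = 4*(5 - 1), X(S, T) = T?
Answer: -13334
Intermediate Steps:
L = 16 (L = 4*4 = 16)
j(n, h) = 16
r = -13350
b(J) = J
b(j(19, -5)) + r = 16 - 13350 = -13334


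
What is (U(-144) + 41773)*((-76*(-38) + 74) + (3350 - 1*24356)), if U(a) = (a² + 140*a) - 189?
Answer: -760735040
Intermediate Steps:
U(a) = -189 + a² + 140*a
(U(-144) + 41773)*((-76*(-38) + 74) + (3350 - 1*24356)) = ((-189 + (-144)² + 140*(-144)) + 41773)*((-76*(-38) + 74) + (3350 - 1*24356)) = ((-189 + 20736 - 20160) + 41773)*((2888 + 74) + (3350 - 24356)) = (387 + 41773)*(2962 - 21006) = 42160*(-18044) = -760735040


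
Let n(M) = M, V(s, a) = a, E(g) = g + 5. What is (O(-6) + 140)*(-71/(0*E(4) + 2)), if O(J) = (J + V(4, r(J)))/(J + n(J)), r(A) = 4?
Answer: -59711/12 ≈ -4975.9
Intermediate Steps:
E(g) = 5 + g
O(J) = (4 + J)/(2*J) (O(J) = (J + 4)/(J + J) = (4 + J)/((2*J)) = (4 + J)*(1/(2*J)) = (4 + J)/(2*J))
(O(-6) + 140)*(-71/(0*E(4) + 2)) = ((1/2)*(4 - 6)/(-6) + 140)*(-71/(0*(5 + 4) + 2)) = ((1/2)*(-1/6)*(-2) + 140)*(-71/(0*9 + 2)) = (1/6 + 140)*(-71/(0 + 2)) = 841*(-71/2)/6 = 841*(-71*1/2)/6 = (841/6)*(-71/2) = -59711/12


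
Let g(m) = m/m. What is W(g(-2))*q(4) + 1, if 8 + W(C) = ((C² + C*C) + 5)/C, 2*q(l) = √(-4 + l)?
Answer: 1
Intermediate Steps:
q(l) = √(-4 + l)/2
g(m) = 1
W(C) = -8 + (5 + 2*C²)/C (W(C) = -8 + ((C² + C*C) + 5)/C = -8 + ((C² + C²) + 5)/C = -8 + (2*C² + 5)/C = -8 + (5 + 2*C²)/C)
W(g(-2))*q(4) + 1 = (-8 + 2*1 + 5/1)*(√(-4 + 4)/2) + 1 = (-8 + 2 + 5*1)*(√0/2) + 1 = (-8 + 2 + 5)*((½)*0) + 1 = -1*0 + 1 = 0 + 1 = 1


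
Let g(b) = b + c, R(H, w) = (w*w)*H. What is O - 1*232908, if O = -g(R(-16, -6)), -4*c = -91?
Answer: -929419/4 ≈ -2.3235e+5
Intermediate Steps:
c = 91/4 (c = -¼*(-91) = 91/4 ≈ 22.750)
R(H, w) = H*w² (R(H, w) = w²*H = H*w²)
g(b) = 91/4 + b (g(b) = b + 91/4 = 91/4 + b)
O = 2213/4 (O = -(91/4 - 16*(-6)²) = -(91/4 - 16*36) = -(91/4 - 576) = -1*(-2213/4) = 2213/4 ≈ 553.25)
O - 1*232908 = 2213/4 - 1*232908 = 2213/4 - 232908 = -929419/4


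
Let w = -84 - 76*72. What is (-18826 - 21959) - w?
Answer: -35229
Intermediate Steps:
w = -5556 (w = -84 - 5472 = -5556)
(-18826 - 21959) - w = (-18826 - 21959) - 1*(-5556) = -40785 + 5556 = -35229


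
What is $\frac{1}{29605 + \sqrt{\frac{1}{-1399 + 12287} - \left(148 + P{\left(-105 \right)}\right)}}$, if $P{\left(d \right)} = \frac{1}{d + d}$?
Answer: $\frac{33845620200}{1001999755214971} - \frac{2 i \sqrt{48357328851510}}{1001999755214971} \approx 3.3778 \cdot 10^{-5} - 1.388 \cdot 10^{-8} i$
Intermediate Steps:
$P{\left(d \right)} = \frac{1}{2 d}$
$\frac{1}{29605 + \sqrt{\frac{1}{-1399 + 12287} - \left(148 + P{\left(-105 \right)}\right)}} = \frac{1}{29605 + \sqrt{\frac{1}{-1399 + 12287} - \left(148 + \frac{1}{2 \left(-105\right)}\right)}} = \frac{1}{29605 + \sqrt{\frac{1}{10888} - \left(148 + \frac{1}{2} \left(- \frac{1}{105}\right)\right)}} = \frac{1}{29605 + \sqrt{\frac{1}{10888} - \frac{31079}{210}}} = \frac{1}{29605 + \sqrt{- \frac{169193971}{1143240}}} = \frac{1}{29605 + \frac{i \sqrt{48357328851510}}{571620}}$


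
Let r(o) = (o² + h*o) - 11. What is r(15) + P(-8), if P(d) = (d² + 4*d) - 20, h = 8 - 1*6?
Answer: 256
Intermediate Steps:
h = 2 (h = 8 - 6 = 2)
P(d) = -20 + d² + 4*d
r(o) = -11 + o² + 2*o (r(o) = (o² + 2*o) - 11 = -11 + o² + 2*o)
r(15) + P(-8) = (-11 + 15² + 2*15) + (-20 + (-8)² + 4*(-8)) = (-11 + 225 + 30) + (-20 + 64 - 32) = 244 + 12 = 256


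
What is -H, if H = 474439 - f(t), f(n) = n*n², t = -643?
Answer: -266322146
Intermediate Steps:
f(n) = n³
H = 266322146 (H = 474439 - 1*(-643)³ = 474439 - 1*(-265847707) = 474439 + 265847707 = 266322146)
-H = -1*266322146 = -266322146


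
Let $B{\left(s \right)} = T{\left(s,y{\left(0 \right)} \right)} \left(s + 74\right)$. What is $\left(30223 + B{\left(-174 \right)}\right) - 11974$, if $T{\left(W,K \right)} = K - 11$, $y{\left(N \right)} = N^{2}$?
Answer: $19349$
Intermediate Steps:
$T{\left(W,K \right)} = -11 + K$
$B{\left(s \right)} = -814 - 11 s$ ($B{\left(s \right)} = \left(-11 + 0^{2}\right) \left(s + 74\right) = \left(-11 + 0\right) \left(74 + s\right) = - 11 \left(74 + s\right) = -814 - 11 s$)
$\left(30223 + B{\left(-174 \right)}\right) - 11974 = \left(30223 - -1100\right) - 11974 = \left(30223 + \left(-814 + 1914\right)\right) - 11974 = \left(30223 + 1100\right) - 11974 = 31323 - 11974 = 19349$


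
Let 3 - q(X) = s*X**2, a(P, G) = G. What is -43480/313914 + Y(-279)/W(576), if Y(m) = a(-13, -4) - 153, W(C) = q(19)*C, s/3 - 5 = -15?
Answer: -288063839/2079366336 ≈ -0.13853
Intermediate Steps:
s = -30 (s = 15 + 3*(-15) = 15 - 45 = -30)
q(X) = 3 + 30*X**2 (q(X) = 3 - (-30)*X**2 = 3 + 30*X**2)
W(C) = 10833*C (W(C) = (3 + 30*19**2)*C = (3 + 30*361)*C = (3 + 10830)*C = 10833*C)
Y(m) = -157 (Y(m) = -4 - 153 = -157)
-43480/313914 + Y(-279)/W(576) = -43480/313914 - 157/(10833*576) = -43480*1/313914 - 157/6239808 = -21740/156957 - 157*1/6239808 = -21740/156957 - 1/39744 = -288063839/2079366336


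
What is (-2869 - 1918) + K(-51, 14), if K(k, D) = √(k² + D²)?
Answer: -4787 + √2797 ≈ -4734.1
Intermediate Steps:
K(k, D) = √(D² + k²)
(-2869 - 1918) + K(-51, 14) = (-2869 - 1918) + √(14² + (-51)²) = -4787 + √(196 + 2601) = -4787 + √2797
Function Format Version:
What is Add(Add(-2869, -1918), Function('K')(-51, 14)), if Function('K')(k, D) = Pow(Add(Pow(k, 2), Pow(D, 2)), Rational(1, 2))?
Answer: Add(-4787, Pow(2797, Rational(1, 2))) ≈ -4734.1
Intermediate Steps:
Function('K')(k, D) = Pow(Add(Pow(D, 2), Pow(k, 2)), Rational(1, 2))
Add(Add(-2869, -1918), Function('K')(-51, 14)) = Add(Add(-2869, -1918), Pow(Add(Pow(14, 2), Pow(-51, 2)), Rational(1, 2))) = Add(-4787, Pow(Add(196, 2601), Rational(1, 2))) = Add(-4787, Pow(2797, Rational(1, 2)))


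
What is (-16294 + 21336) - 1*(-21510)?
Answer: 26552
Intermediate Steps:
(-16294 + 21336) - 1*(-21510) = 5042 + 21510 = 26552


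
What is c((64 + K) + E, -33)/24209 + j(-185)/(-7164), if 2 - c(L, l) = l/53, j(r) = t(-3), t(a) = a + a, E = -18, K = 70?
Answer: 1449043/1531993938 ≈ 0.00094585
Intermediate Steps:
t(a) = 2*a
j(r) = -6 (j(r) = 2*(-3) = -6)
c(L, l) = 2 - l/53
c((64 + K) + E, -33)/24209 + j(-185)/(-7164) = (2 - 1/53*(-33))/24209 - 6/(-7164) = (2 + 33/53)*(1/24209) - 6*(-1/7164) = (139/53)*(1/24209) + 1/1194 = 139/1283077 + 1/1194 = 1449043/1531993938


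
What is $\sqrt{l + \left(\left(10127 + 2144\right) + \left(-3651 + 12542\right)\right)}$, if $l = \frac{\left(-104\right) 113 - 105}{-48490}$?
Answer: $\frac{\sqrt{49758364422130}}{48490} \approx 145.47$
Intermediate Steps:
$l = \frac{11857}{48490}$ ($l = \left(-11752 - 105\right) \left(- \frac{1}{48490}\right) = \left(-11857\right) \left(- \frac{1}{48490}\right) = \frac{11857}{48490} \approx 0.24452$)
$\sqrt{l + \left(\left(10127 + 2144\right) + \left(-3651 + 12542\right)\right)} = \sqrt{\frac{11857}{48490} + \left(\left(10127 + 2144\right) + \left(-3651 + 12542\right)\right)} = \sqrt{\frac{11857}{48490} + \left(12271 + 8891\right)} = \sqrt{\frac{11857}{48490} + 21162} = \sqrt{\frac{1026157237}{48490}} = \frac{\sqrt{49758364422130}}{48490}$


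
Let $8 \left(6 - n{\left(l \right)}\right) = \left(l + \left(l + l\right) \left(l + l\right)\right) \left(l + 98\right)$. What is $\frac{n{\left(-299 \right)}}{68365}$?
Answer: $\frac{71818353}{546920} \approx 131.31$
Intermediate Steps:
$n{\left(l \right)} = 6 - \frac{\left(98 + l\right) \left(l + 4 l^{2}\right)}{8}$ ($n{\left(l \right)} = 6 - \frac{\left(l + \left(l + l\right) \left(l + l\right)\right) \left(l + 98\right)}{8} = 6 - \frac{\left(l + 2 l 2 l\right) \left(98 + l\right)}{8} = 6 - \frac{\left(l + 4 l^{2}\right) \left(98 + l\right)}{8} = 6 - \frac{\left(98 + l\right) \left(l + 4 l^{2}\right)}{8}$)
$\frac{n{\left(-299 \right)}}{68365} = \frac{6 - \frac{393 \left(-299\right)^{2}}{8} - - \frac{14651}{4} - \frac{\left(-299\right)^{3}}{2}}{68365} = \left(6 - \frac{35134593}{8} + \frac{14651}{4} - - \frac{26730899}{2}\right) \frac{1}{68365} = \left(6 - \frac{35134593}{8} + \frac{14651}{4} + \frac{26730899}{2}\right) \frac{1}{68365} = \frac{71818353}{8} \cdot \frac{1}{68365} = \frac{71818353}{546920}$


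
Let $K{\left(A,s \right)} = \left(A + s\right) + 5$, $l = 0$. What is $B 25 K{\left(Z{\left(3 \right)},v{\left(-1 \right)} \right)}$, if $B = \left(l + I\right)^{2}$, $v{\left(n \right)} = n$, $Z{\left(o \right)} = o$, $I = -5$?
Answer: $4375$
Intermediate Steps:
$K{\left(A,s \right)} = 5 + A + s$
$B = 25$ ($B = \left(0 - 5\right)^{2} = \left(-5\right)^{2} = 25$)
$B 25 K{\left(Z{\left(3 \right)},v{\left(-1 \right)} \right)} = 25 \cdot 25 \left(5 + 3 - 1\right) = 625 \cdot 7 = 4375$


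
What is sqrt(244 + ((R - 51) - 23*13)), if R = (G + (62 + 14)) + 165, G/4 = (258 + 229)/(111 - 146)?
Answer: sqrt(97195)/35 ≈ 8.9075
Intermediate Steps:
G = -1948/35 (G = 4*((258 + 229)/(111 - 146)) = 4*(487/(-35)) = 4*(487*(-1/35)) = 4*(-487/35) = -1948/35 ≈ -55.657)
R = 6487/35 (R = (-1948/35 + (62 + 14)) + 165 = (-1948/35 + 76) + 165 = 712/35 + 165 = 6487/35 ≈ 185.34)
sqrt(244 + ((R - 51) - 23*13)) = sqrt(244 + ((6487/35 - 51) - 23*13)) = sqrt(244 + (4702/35 - 299)) = sqrt(244 - 5763/35) = sqrt(2777/35) = sqrt(97195)/35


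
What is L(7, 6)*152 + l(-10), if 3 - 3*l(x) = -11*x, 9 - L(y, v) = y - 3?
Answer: 2173/3 ≈ 724.33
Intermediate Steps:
L(y, v) = 12 - y (L(y, v) = 9 - (y - 3) = 9 - (-3 + y) = 9 + (3 - y) = 12 - y)
l(x) = 1 + 11*x/3 (l(x) = 1 - (-11)*x/3 = 1 + 11*x/3)
L(7, 6)*152 + l(-10) = (12 - 1*7)*152 + (1 + (11/3)*(-10)) = (12 - 7)*152 + (1 - 110/3) = 5*152 - 107/3 = 760 - 107/3 = 2173/3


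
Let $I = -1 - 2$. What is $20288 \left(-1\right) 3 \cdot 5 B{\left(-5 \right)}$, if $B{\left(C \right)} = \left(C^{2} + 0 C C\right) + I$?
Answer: $-6695040$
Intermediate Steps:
$I = -3$
$B{\left(C \right)} = -3 + C^{2}$ ($B{\left(C \right)} = \left(C^{2} + 0 C C\right) - 3 = \left(C^{2} + 0 C\right) - 3 = \left(C^{2} + 0\right) - 3 = C^{2} - 3 = -3 + C^{2}$)
$20288 \left(-1\right) 3 \cdot 5 B{\left(-5 \right)} = 20288 \left(-1\right) 3 \cdot 5 \left(-3 + \left(-5\right)^{2}\right) = 20288 \left(-3\right) 5 \left(-3 + 25\right) = 20288 \left(\left(-15\right) 22\right) = 20288 \left(-330\right) = -6695040$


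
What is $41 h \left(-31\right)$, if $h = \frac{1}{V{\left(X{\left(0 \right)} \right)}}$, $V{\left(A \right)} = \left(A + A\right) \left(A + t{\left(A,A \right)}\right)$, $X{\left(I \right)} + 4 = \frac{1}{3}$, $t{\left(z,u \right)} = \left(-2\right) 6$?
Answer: $- \frac{11439}{1034} \approx -11.063$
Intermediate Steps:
$t{\left(z,u \right)} = -12$
$X{\left(I \right)} = - \frac{11}{3}$ ($X{\left(I \right)} = -4 + \frac{1}{3} = - \frac{11}{3}$)
$V{\left(A \right)} = 2 A \left(-12 + A\right)$ ($V{\left(A \right)} = \left(A + A\right) \left(A - 12\right) = 2 A \left(-12 + A\right)$)
$h = \frac{9}{1034}$ ($h = \frac{1}{2 \left(- \frac{11}{3}\right) \left(-12 - \frac{11}{3}\right)} = \frac{1}{2 \left(- \frac{11}{3}\right) \left(- \frac{47}{3}\right)} = \frac{1}{\frac{1034}{9}} = \frac{9}{1034} \approx 0.0087041$)
$41 h \left(-31\right) = 41 \cdot \frac{9}{1034} \left(-31\right) = \frac{369}{1034} \left(-31\right) = - \frac{11439}{1034}$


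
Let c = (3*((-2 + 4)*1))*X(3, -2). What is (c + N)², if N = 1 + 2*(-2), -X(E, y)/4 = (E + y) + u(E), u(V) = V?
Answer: 9801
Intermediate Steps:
X(E, y) = -8*E - 4*y (X(E, y) = -4*((E + y) + E) = -4*(y + 2*E) = -8*E - 4*y)
N = -3 (N = 1 - 4 = -3)
c = -96 (c = (3*((-2 + 4)*1))*(-8*3 - 4*(-2)) = (3*(2*1))*(-24 + 8) = (3*2)*(-16) = 6*(-16) = -96)
(c + N)² = (-96 - 3)² = (-99)² = 9801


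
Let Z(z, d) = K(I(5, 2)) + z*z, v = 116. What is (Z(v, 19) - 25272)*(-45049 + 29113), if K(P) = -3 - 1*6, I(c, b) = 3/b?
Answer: 188443200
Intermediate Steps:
K(P) = -9 (K(P) = -3 - 6 = -9)
Z(z, d) = -9 + z² (Z(z, d) = -9 + z*z = -9 + z²)
(Z(v, 19) - 25272)*(-45049 + 29113) = ((-9 + 116²) - 25272)*(-45049 + 29113) = ((-9 + 13456) - 25272)*(-15936) = (13447 - 25272)*(-15936) = -11825*(-15936) = 188443200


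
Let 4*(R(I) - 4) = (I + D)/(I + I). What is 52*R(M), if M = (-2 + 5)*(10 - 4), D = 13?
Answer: 7891/36 ≈ 219.19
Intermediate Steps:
M = 18 (M = 3*6 = 18)
R(I) = 4 + (13 + I)/(8*I) (R(I) = 4 + ((I + 13)/(I + I))/4 = 4 + ((13 + I)/((2*I)))/4 = 4 + ((13 + I)*(1/(2*I)))/4 = 4 + ((13 + I)/(2*I))/4 = 4 + (13 + I)/(8*I))
52*R(M) = 52*((⅛)*(13 + 33*18)/18) = 52*((⅛)*(1/18)*(13 + 594)) = 52*((⅛)*(1/18)*607) = 52*(607/144) = 7891/36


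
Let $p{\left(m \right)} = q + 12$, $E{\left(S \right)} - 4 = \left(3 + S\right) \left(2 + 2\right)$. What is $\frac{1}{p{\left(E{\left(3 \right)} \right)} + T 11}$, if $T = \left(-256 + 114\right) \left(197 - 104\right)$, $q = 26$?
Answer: $- \frac{1}{145228} \approx -6.8857 \cdot 10^{-6}$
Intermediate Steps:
$E{\left(S \right)} = 16 + 4 S$ ($E{\left(S \right)} = 4 + \left(3 + S\right) \left(2 + 2\right) = 4 + \left(3 + S\right) 4 = 4 + \left(12 + 4 S\right) = 16 + 4 S$)
$p{\left(m \right)} = 38$ ($p{\left(m \right)} = 26 + 12 = 38$)
$T = -13206$ ($T = \left(-142\right) 93 = -13206$)
$\frac{1}{p{\left(E{\left(3 \right)} \right)} + T 11} = \frac{1}{38 - 145266} = \frac{1}{-145228} = - \frac{1}{145228}$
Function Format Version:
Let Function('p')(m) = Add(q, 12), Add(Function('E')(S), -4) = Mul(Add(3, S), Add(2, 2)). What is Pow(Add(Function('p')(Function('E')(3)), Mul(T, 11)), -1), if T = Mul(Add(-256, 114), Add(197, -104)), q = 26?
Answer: Rational(-1, 145228) ≈ -6.8857e-6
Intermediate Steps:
Function('E')(S) = Add(16, Mul(4, S)) (Function('E')(S) = Add(4, Mul(Add(3, S), Add(2, 2))) = Add(4, Mul(Add(3, S), 4)) = Add(4, Add(12, Mul(4, S))) = Add(16, Mul(4, S)))
Function('p')(m) = 38 (Function('p')(m) = Add(26, 12) = 38)
T = -13206 (T = Mul(-142, 93) = -13206)
Pow(Add(Function('p')(Function('E')(3)), Mul(T, 11)), -1) = Pow(Add(38, Mul(-13206, 11)), -1) = Pow(Add(38, -145266), -1) = Pow(-145228, -1) = Rational(-1, 145228)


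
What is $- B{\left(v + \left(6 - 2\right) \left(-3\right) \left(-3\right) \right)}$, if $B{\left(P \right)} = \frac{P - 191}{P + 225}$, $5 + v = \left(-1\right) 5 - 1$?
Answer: $\frac{83}{125} \approx 0.664$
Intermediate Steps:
$v = -11$ ($v = -5 - 6 = -11$)
$B{\left(P \right)} = \frac{-191 + P}{225 + P}$
$- B{\left(v + \left(6 - 2\right) \left(-3\right) \left(-3\right) \right)} = - \frac{-191 - \left(11 - \left(6 - 2\right) \left(-3\right) \left(-3\right)\right)}{225 - \left(11 - \left(6 - 2\right) \left(-3\right) \left(-3\right)\right)} = - \frac{-191 - \left(11 - 4 \left(-3\right) \left(-3\right)\right)}{225 - \left(11 - 4 \left(-3\right) \left(-3\right)\right)} = - \frac{-191 - -25}{225 - -25} = - \frac{-191 + \left(-11 + 36\right)}{225 + \left(-11 + 36\right)} = - \frac{-191 + 25}{225 + 25} = - \frac{-166}{250} = \left(-1\right) \left(- \frac{83}{125}\right) = \frac{83}{125}$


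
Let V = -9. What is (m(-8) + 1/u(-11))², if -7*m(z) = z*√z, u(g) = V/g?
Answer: -35543/3969 + 352*I*√2/63 ≈ -8.9552 + 7.9016*I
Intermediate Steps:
u(g) = -9/g
m(z) = -z^(3/2)/7 (m(z) = -z*√z/7 = -z^(3/2)/7)
(m(-8) + 1/u(-11))² = (-(-16)*I*√2/7 + 1/(-9/(-11)))² = (-(-16)*I*√2/7 + 1/(-9*(-1/11)))² = (16*I*√2/7 + 1/(9/11))² = (16*I*√2/7 + 11/9)² = (11/9 + 16*I*√2/7)²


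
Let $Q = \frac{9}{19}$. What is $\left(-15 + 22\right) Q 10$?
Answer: $\frac{630}{19} \approx 33.158$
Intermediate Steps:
$Q = \frac{9}{19}$ ($Q = 9 \cdot \frac{1}{19} = \frac{9}{19} \approx 0.47368$)
$\left(-15 + 22\right) Q 10 = \left(-15 + 22\right) \frac{9}{19} \cdot 10 = 7 \cdot \frac{9}{19} \cdot 10 = \frac{63}{19} \cdot 10 = \frac{630}{19}$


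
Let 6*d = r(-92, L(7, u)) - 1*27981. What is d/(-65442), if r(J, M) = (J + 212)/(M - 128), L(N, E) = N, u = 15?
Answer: 1128607/15836964 ≈ 0.071264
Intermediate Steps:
r(J, M) = (212 + J)/(-128 + M)
d = -1128607/242 (d = ((212 - 92)/(-128 + 7) - 1*27981)/6 = (120/(-121) - 27981)/6 = (-1/121*120 - 27981)/6 = (-120/121 - 27981)/6 = (1/6)*(-3385821/121) = -1128607/242 ≈ -4663.7)
d/(-65442) = -1128607/242/(-65442) = -1128607/242*(-1/65442) = 1128607/15836964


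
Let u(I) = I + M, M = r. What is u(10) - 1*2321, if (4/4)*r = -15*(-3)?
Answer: -2266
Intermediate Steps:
r = 45 (r = -15*(-3) = 45)
M = 45
u(I) = 45 + I (u(I) = I + 45 = 45 + I)
u(10) - 1*2321 = (45 + 10) - 1*2321 = 55 - 2321 = -2266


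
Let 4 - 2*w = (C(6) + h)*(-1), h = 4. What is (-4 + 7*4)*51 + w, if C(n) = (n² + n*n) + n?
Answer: 1267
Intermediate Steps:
C(n) = n + 2*n² (C(n) = (n² + n²) + n = 2*n² + n = n + 2*n²)
w = 43 (w = 2 - (6*(1 + 2*6) + 4)*(-1)/2 = 2 - (6*(1 + 12) + 4)*(-1)/2 = 2 - (6*13 + 4)*(-1)/2 = 2 - (78 + 4)*(-1)/2 = 2 - 41*(-1) = 2 - ½*(-82) = 2 + 41 = 43)
(-4 + 7*4)*51 + w = (-4 + 7*4)*51 + 43 = (-4 + 28)*51 + 43 = 24*51 + 43 = 1224 + 43 = 1267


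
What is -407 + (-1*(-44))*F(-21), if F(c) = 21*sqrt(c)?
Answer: -407 + 924*I*sqrt(21) ≈ -407.0 + 4234.3*I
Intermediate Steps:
-407 + (-1*(-44))*F(-21) = -407 + (-1*(-44))*(21*sqrt(-21)) = -407 + 44*(21*(I*sqrt(21))) = -407 + 44*(21*I*sqrt(21)) = -407 + 924*I*sqrt(21)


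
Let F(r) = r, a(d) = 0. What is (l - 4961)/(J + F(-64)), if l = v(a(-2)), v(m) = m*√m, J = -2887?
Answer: 4961/2951 ≈ 1.6811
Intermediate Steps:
v(m) = m^(3/2)
l = 0 (l = 0^(3/2) = 0)
(l - 4961)/(J + F(-64)) = (0 - 4961)/(-2887 - 64) = -4961/(-2951) = -4961*(-1/2951) = 4961/2951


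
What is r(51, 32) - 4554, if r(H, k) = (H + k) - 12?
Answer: -4483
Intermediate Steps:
r(H, k) = -12 + H + k
r(51, 32) - 4554 = (-12 + 51 + 32) - 4554 = 71 - 4554 = -4483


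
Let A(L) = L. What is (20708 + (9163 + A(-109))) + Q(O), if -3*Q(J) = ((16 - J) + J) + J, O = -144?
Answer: 89414/3 ≈ 29805.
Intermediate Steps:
Q(J) = -16/3 - J/3 (Q(J) = -(((16 - J) + J) + J)/3 = -(16 + J)/3 = -16/3 - J/3)
(20708 + (9163 + A(-109))) + Q(O) = (20708 + (9163 - 109)) + (-16/3 - ⅓*(-144)) = (20708 + 9054) + (-16/3 + 48) = 29762 + 128/3 = 89414/3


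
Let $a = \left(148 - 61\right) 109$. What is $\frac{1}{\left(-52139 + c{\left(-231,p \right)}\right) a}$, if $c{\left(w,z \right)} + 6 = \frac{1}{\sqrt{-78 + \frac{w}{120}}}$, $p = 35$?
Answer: $- \frac{33341513}{16487079271911819} + \frac{2 i \sqrt{31970}}{82435396359559095} \approx -2.0223 \cdot 10^{-9} + 4.338 \cdot 10^{-15} i$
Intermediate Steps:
$c{\left(w,z \right)} = -6 + \frac{1}{\sqrt{-78 + \frac{w}{120}}}$
$a = 9483$ ($a = 87 \cdot 109 = 9483$)
$\frac{1}{\left(-52139 + c{\left(-231,p \right)}\right) a} = \frac{1}{\left(-52139 - \left(6 - \frac{2 \sqrt{30}}{\sqrt{-9360 - 231}}\right)\right) 9483} = \frac{1}{-52139 - \left(6 - \frac{2 \sqrt{30}}{i \sqrt{9591}}\right)} \frac{1}{9483} = \frac{1}{-52139 - \left(6 - 2 \sqrt{30} \left(- \frac{i \sqrt{9591}}{9591}\right)\right)} \frac{1}{9483} = \frac{1}{-52139 - \left(6 + \frac{2 i \sqrt{31970}}{3197}\right)} \frac{1}{9483} = \frac{1}{-52145 - \frac{2 i \sqrt{31970}}{3197}} \cdot \frac{1}{9483} = \frac{1}{9483 \left(-52145 - \frac{2 i \sqrt{31970}}{3197}\right)}$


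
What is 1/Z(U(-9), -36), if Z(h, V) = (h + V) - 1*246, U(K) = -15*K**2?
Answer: -1/1497 ≈ -0.00066800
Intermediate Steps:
Z(h, V) = -246 + V + h (Z(h, V) = (V + h) - 246 = -246 + V + h)
1/Z(U(-9), -36) = 1/(-246 - 36 - 15*(-9)**2) = 1/(-246 - 36 - 15*81) = 1/(-246 - 36 - 1215) = 1/(-1497) = -1/1497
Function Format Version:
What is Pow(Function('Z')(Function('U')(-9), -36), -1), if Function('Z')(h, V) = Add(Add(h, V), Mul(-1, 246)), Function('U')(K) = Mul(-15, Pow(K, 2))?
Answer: Rational(-1, 1497) ≈ -0.00066800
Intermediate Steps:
Function('Z')(h, V) = Add(-246, V, h) (Function('Z')(h, V) = Add(Add(V, h), -246) = Add(-246, V, h))
Pow(Function('Z')(Function('U')(-9), -36), -1) = Pow(Add(-246, -36, Mul(-15, Pow(-9, 2))), -1) = Pow(Add(-246, -36, Mul(-15, 81)), -1) = Pow(Add(-246, -36, -1215), -1) = Pow(-1497, -1) = Rational(-1, 1497)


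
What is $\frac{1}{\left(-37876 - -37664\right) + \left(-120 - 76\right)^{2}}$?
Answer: $\frac{1}{38204} \approx 2.6175 \cdot 10^{-5}$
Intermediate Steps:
$\frac{1}{\left(-37876 - -37664\right) + \left(-120 - 76\right)^{2}} = \frac{1}{\left(-37876 + 37664\right) + \left(-196\right)^{2}} = \frac{1}{-212 + 38416} = \frac{1}{38204}$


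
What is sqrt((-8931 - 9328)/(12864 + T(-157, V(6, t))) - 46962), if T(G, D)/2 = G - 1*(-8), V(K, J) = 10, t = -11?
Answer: I*sqrt(7415733809066)/12566 ≈ 216.71*I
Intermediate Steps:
T(G, D) = 16 + 2*G (T(G, D) = 2*(G - 1*(-8)) = 2*(G + 8) = 2*(8 + G) = 16 + 2*G)
sqrt((-8931 - 9328)/(12864 + T(-157, V(6, t))) - 46962) = sqrt((-8931 - 9328)/(12864 + (16 + 2*(-157))) - 46962) = sqrt(-18259/(12864 + (16 - 314)) - 46962) = sqrt(-18259/(12864 - 298) - 46962) = sqrt(-18259/12566 - 46962) = sqrt(-590142751/12566) = I*sqrt(7415733809066)/12566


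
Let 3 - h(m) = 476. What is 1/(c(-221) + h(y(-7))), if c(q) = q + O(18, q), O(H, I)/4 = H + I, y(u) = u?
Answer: -1/1506 ≈ -0.00066401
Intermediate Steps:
O(H, I) = 4*H + 4*I (O(H, I) = 4*(H + I) = 4*H + 4*I)
h(m) = -473 (h(m) = 3 - 1*476 = 3 - 476 = -473)
c(q) = 72 + 5*q (c(q) = q + (4*18 + 4*q) = q + (72 + 4*q) = 72 + 5*q)
1/(c(-221) + h(y(-7))) = 1/((72 + 5*(-221)) - 473) = 1/((72 - 1105) - 473) = 1/(-1033 - 473) = 1/(-1506) = -1/1506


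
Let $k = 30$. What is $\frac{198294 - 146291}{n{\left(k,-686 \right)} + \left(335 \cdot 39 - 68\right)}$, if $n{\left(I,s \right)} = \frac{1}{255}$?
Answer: $\frac{13260765}{3314236} \approx 4.0012$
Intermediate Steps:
$n{\left(I,s \right)} = \frac{1}{255}$
$\frac{198294 - 146291}{n{\left(k,-686 \right)} + \left(335 \cdot 39 - 68\right)} = \frac{198294 - 146291}{\frac{1}{255} + \left(335 \cdot 39 - 68\right)} = \frac{52003}{\frac{1}{255} + \left(13065 - 68\right)} = \frac{52003}{\frac{1}{255} + 12997} = \frac{52003}{\frac{3314236}{255}} = 52003 \cdot \frac{255}{3314236} = \frac{13260765}{3314236}$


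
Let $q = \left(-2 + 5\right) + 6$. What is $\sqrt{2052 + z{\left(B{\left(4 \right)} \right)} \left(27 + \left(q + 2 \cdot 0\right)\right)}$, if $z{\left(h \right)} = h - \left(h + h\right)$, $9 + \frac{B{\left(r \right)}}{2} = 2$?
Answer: $6 \sqrt{71} \approx 50.557$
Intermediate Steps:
$q = 9$ ($q = 3 + 6 = 9$)
$B{\left(r \right)} = -14$ ($B{\left(r \right)} = -18 + 2 \cdot 2 = -18 + 4 = -14$)
$z{\left(h \right)} = - h$ ($z{\left(h \right)} = h - 2 h = - h$)
$\sqrt{2052 + z{\left(B{\left(4 \right)} \right)} \left(27 + \left(q + 2 \cdot 0\right)\right)} = \sqrt{2052 + \left(-1\right) \left(-14\right) \left(27 + \left(9 + 2 \cdot 0\right)\right)} = \sqrt{2052 + 14 \left(27 + \left(9 + 0\right)\right)} = \sqrt{2052 + 14 \left(27 + 9\right)} = \sqrt{2052 + 14 \cdot 36} = \sqrt{2052 + 504} = \sqrt{2556} = 6 \sqrt{71}$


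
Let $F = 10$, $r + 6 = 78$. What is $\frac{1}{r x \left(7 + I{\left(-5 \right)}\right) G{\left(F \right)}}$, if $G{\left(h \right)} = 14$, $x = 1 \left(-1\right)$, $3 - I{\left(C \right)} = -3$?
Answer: $- \frac{1}{13104} \approx -7.6313 \cdot 10^{-5}$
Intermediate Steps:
$r = 72$ ($r = -6 + 78 = 72$)
$I{\left(C \right)} = 6$ ($I{\left(C \right)} = 3 - -3 = 3 + 3 = 6$)
$x = -1$
$\frac{1}{r x \left(7 + I{\left(-5 \right)}\right) G{\left(F \right)}} = \frac{1}{72 \left(- (7 + 6)\right) 14} = \frac{1}{72 \left(\left(-1\right) 13\right) 14} = \frac{1}{72 \left(-13\right) 14} = \frac{1}{\left(-936\right) 14} = \frac{1}{-13104} = - \frac{1}{13104}$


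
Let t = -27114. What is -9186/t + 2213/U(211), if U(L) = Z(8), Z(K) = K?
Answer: 10012795/36152 ≈ 276.96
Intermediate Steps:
U(L) = 8
-9186/t + 2213/U(211) = -9186/(-27114) + 2213/8 = -9186*(-1/27114) + 2213*(⅛) = 1531/4519 + 2213/8 = 10012795/36152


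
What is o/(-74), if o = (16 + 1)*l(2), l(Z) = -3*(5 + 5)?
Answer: 255/37 ≈ 6.8919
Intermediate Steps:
l(Z) = -30 (l(Z) = -3*10 = -30)
o = -510 (o = (16 + 1)*(-30) = 17*(-30) = -510)
o/(-74) = -510/(-74) = -510*(-1/74) = 255/37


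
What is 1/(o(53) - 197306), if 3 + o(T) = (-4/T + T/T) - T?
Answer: -53/10460137 ≈ -5.0669e-6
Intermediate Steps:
o(T) = -2 - T - 4/T (o(T) = -3 + ((-4/T + T/T) - T) = -3 + ((-4/T + 1) - T) = -3 + ((1 - 4/T) - T) = -3 + (1 - T - 4/T) = -2 - T - 4/T)
1/(o(53) - 197306) = 1/((-2 - 1*53 - 4/53) - 197306) = 1/((-2 - 53 - 4*1/53) - 197306) = 1/((-2 - 53 - 4/53) - 197306) = 1/(-2919/53 - 197306) = 1/(-10460137/53) = -53/10460137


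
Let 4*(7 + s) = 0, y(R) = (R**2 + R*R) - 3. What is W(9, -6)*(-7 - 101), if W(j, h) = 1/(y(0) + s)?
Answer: 54/5 ≈ 10.800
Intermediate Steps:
y(R) = -3 + 2*R**2 (y(R) = (R**2 + R**2) - 3 = 2*R**2 - 3 = -3 + 2*R**2)
s = -7 (s = -7 + (1/4)*0 = -7 + 0 = -7)
W(j, h) = -1/10 (W(j, h) = 1/((-3 + 2*0**2) - 7) = 1/((-3 + 2*0) - 7) = 1/((-3 + 0) - 7) = 1/(-3 - 7) = 1/(-10) = -1/10)
W(9, -6)*(-7 - 101) = -(-7 - 101)/10 = -1/10*(-108) = 54/5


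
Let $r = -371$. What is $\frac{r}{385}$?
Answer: $- \frac{53}{55} \approx -0.96364$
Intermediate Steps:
$\frac{r}{385} = \frac{1}{385} \left(-371\right) = - \frac{53}{55}$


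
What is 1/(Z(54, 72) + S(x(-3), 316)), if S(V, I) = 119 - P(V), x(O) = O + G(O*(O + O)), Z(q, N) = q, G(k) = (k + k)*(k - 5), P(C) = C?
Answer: -1/292 ≈ -0.0034247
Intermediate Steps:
G(k) = 2*k*(-5 + k) (G(k) = (2*k)*(-5 + k) = 2*k*(-5 + k))
x(O) = O + 4*O**2*(-5 + 2*O**2) (x(O) = O + 2*(O*(O + O))*(-5 + O*(O + O)) = O + 2*(O*(2*O))*(-5 + O*(2*O)) = O + 2*(2*O**2)*(-5 + 2*O**2) = O + 4*O**2*(-5 + 2*O**2))
S(V, I) = 119 - V
1/(Z(54, 72) + S(x(-3), 316)) = 1/(54 + (119 - (-3)*(1 - 20*(-3) + 8*(-3)**3))) = 1/(54 + (119 - (-3)*(1 + 60 + 8*(-27)))) = 1/(54 + (119 - (-3)*(1 + 60 - 216))) = 1/(54 + (119 - (-3)*(-155))) = 1/(54 + (119 - 1*465)) = 1/(54 + (119 - 465)) = 1/(54 - 346) = 1/(-292) = -1/292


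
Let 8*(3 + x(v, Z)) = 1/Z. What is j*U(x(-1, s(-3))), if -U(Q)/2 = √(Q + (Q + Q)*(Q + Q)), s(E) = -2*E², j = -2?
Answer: √171901/18 ≈ 23.034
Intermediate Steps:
x(v, Z) = -3 + 1/(8*Z)
U(Q) = -2*√(Q + 4*Q²) (U(Q) = -2*√(Q + (Q + Q)*(Q + Q)) = -2*√(Q + (2*Q)*(2*Q)) = -2*√(Q + 4*Q²))
j*U(x(-1, s(-3))) = -(-4)*√((-3 + 1/(8*((-2*(-3)²))))*(1 + 4*(-3 + 1/(8*((-2*(-3)²)))))) = -(-4)*√((-3 + 1/(8*((-2*9))))*(1 + 4*(-3 + 1/(8*((-2*9)))))) = -(-4)*√((-3 + (⅛)/(-18))*(1 + 4*(-3 + (⅛)/(-18)))) = -(-4)*√((-3 + (⅛)*(-1/18))*(1 + 4*(-3 + (⅛)*(-1/18)))) = -(-4)*√((-3 - 1/144)*(1 + 4*(-3 - 1/144))) = -(-4)*√(-433*(1 + 4*(-433/144))/144) = -(-4)*√(-433*(1 - 433/36)/144) = -(-4)*√(-433/144*(-397/36)) = -(-4)*√(171901/5184) = -(-4)*√171901/72 = -(-1)*√171901/18 = √171901/18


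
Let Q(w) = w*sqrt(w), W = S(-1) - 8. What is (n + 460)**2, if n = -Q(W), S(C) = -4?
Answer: 209872 + 22080*I*sqrt(3) ≈ 2.0987e+5 + 38244.0*I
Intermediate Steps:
W = -12 (W = -4 - 8 = -12)
Q(w) = w**(3/2)
n = 24*I*sqrt(3) (n = -(-12)**(3/2) = -(-24)*I*sqrt(3) = 24*I*sqrt(3) ≈ 41.569*I)
(n + 460)**2 = (24*I*sqrt(3) + 460)**2 = (460 + 24*I*sqrt(3))**2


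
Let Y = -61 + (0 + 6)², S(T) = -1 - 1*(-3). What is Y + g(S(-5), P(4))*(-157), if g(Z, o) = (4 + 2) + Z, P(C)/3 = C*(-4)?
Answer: -1281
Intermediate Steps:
P(C) = -12*C (P(C) = 3*(C*(-4)) = 3*(-4*C) = -12*C)
S(T) = 2 (S(T) = -1 + 3 = 2)
g(Z, o) = 6 + Z
Y = -25 (Y = -61 + 6² = -61 + 36 = -25)
Y + g(S(-5), P(4))*(-157) = -25 + (6 + 2)*(-157) = -25 + 8*(-157) = -25 - 1256 = -1281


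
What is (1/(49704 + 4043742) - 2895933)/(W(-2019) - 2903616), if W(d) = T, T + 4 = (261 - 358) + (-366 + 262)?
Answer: 11854345355117/11886634457166 ≈ 0.99728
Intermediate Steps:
T = -205 (T = -4 + ((261 - 358) + (-366 + 262)) = -4 + (-97 - 104) = -4 - 201 = -205)
W(d) = -205
(1/(49704 + 4043742) - 2895933)/(W(-2019) - 2903616) = (1/(49704 + 4043742) - 2895933)/(-205 - 2903616) = (1/4093446 - 2895933)/(-2903821) = (1/4093446 - 2895933)*(-1/2903821) = -11854345355117/4093446*(-1/2903821) = 11854345355117/11886634457166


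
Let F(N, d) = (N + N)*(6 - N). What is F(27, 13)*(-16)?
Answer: 18144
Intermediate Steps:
F(N, d) = 2*N*(6 - N) (F(N, d) = (2*N)*(6 - N) = 2*N*(6 - N))
F(27, 13)*(-16) = (2*27*(6 - 1*27))*(-16) = (2*27*(6 - 27))*(-16) = (2*27*(-21))*(-16) = -1134*(-16) = 18144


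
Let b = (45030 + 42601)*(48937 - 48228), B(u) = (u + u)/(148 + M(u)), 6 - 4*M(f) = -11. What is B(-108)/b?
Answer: -288/12612466937 ≈ -2.2835e-8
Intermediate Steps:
M(f) = 17/4 (M(f) = 3/2 - ¼*(-11) = 3/2 + 11/4 = 17/4)
B(u) = 8*u/609 (B(u) = (u + u)/(148 + 17/4) = (2*u)/(609/4) = (2*u)*(4/609) = 8*u/609)
b = 62130379 (b = 87631*709 = 62130379)
B(-108)/b = ((8/609)*(-108))/62130379 = -288/203*1/62130379 = -288/12612466937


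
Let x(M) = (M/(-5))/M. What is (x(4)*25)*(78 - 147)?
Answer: 345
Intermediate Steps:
x(M) = -⅕ (x(M) = (M*(-⅕))/M = (-M/5)/M = -⅕)
(x(4)*25)*(78 - 147) = (-⅕*25)*(78 - 147) = -5*(-69) = 345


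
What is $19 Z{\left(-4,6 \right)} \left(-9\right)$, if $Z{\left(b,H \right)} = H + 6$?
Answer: $-2052$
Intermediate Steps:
$Z{\left(b,H \right)} = 6 + H$
$19 Z{\left(-4,6 \right)} \left(-9\right) = 19 \left(6 + 6\right) \left(-9\right) = 19 \cdot 12 \left(-9\right) = 228 \left(-9\right) = -2052$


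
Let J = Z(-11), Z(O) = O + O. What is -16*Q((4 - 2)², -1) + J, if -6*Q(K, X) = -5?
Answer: -106/3 ≈ -35.333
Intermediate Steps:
Z(O) = 2*O
Q(K, X) = ⅚ (Q(K, X) = -⅙*(-5) = ⅚)
J = -22 (J = 2*(-11) = -22)
-16*Q((4 - 2)², -1) + J = -16*⅚ - 22 = -40/3 - 22 = -106/3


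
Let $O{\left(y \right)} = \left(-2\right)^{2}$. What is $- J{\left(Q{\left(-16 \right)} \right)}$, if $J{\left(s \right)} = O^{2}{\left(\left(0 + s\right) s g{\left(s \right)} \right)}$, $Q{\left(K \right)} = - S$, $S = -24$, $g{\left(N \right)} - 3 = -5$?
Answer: $-16$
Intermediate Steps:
$g{\left(N \right)} = -2$ ($g{\left(N \right)} = 3 - 5 = -2$)
$O{\left(y \right)} = 4$
$Q{\left(K \right)} = 24$ ($Q{\left(K \right)} = \left(-1\right) \left(-24\right) = 24$)
$J{\left(s \right)} = 16$ ($J{\left(s \right)} = 4^{2} = 16$)
$- J{\left(Q{\left(-16 \right)} \right)} = \left(-1\right) 16 = -16$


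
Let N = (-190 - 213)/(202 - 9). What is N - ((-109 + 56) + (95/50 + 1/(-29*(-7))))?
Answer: 19200449/391790 ≈ 49.007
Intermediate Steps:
N = -403/193 ≈ -2.0881
N - ((-109 + 56) + (95/50 + 1/(-29*(-7)))) = -403/193 - ((-109 + 56) + (95/50 + 1/(-29*(-7)))) = -403/193 - (-53 + (95*(1/50) - 1/29*(-⅐))) = -403/193 - (-53 + (19/10 + 1/203)) = -403/193 - (-53 + 3867/2030) = -403/193 - 1*(-103723/2030) = -403/193 + 103723/2030 = 19200449/391790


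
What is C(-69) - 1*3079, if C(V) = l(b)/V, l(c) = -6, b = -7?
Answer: -70815/23 ≈ -3078.9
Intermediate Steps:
C(V) = -6/V
C(-69) - 1*3079 = -6/(-69) - 1*3079 = -6*(-1/69) - 3079 = 2/23 - 3079 = -70815/23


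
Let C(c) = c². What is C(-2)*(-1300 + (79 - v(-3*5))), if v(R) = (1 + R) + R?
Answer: -4768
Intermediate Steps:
v(R) = 1 + 2*R
C(-2)*(-1300 + (79 - v(-3*5))) = (-2)²*(-1300 + (79 - (1 + 2*(-3*5)))) = 4*(-1300 + (79 - (1 + 2*(-15)))) = 4*(-1300 + (79 - (1 - 30))) = 4*(-1300 + (79 - 1*(-29))) = 4*(-1300 + (79 + 29)) = 4*(-1300 + 108) = 4*(-1192) = -4768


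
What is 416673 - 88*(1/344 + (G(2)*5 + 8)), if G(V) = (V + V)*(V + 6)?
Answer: 17281216/43 ≈ 4.0189e+5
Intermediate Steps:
G(V) = 2*V*(6 + V) (G(V) = (2*V)*(6 + V) = 2*V*(6 + V))
416673 - 88*(1/344 + (G(2)*5 + 8)) = 416673 - 88*(1/344 + ((2*2*(6 + 2))*5 + 8)) = 416673 - 88*(1/344 + ((2*2*8)*5 + 8)) = 416673 - 88*(1/344 + (32*5 + 8)) = 416673 - 88*(1/344 + (160 + 8)) = 416673 - 88*(1/344 + 168) = 416673 - 88*57793/344 = 416673 - 635723/43 = 17281216/43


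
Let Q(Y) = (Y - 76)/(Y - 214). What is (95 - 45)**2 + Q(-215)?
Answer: 357597/143 ≈ 2500.7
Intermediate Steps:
Q(Y) = (-76 + Y)/(-214 + Y)
(95 - 45)**2 + Q(-215) = (95 - 45)**2 + (-76 - 215)/(-214 - 215) = 50**2 - 291/(-429) = 2500 - 1/429*(-291) = 2500 + 97/143 = 357597/143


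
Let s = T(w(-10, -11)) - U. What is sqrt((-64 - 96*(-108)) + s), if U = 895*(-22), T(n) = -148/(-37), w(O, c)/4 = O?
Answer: sqrt(29998) ≈ 173.20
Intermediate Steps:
w(O, c) = 4*O
T(n) = 4 (T(n) = -148*(-1/37) = 4)
U = -19690
s = 19694 (s = 4 - 1*(-19690) = 4 + 19690 = 19694)
sqrt((-64 - 96*(-108)) + s) = sqrt((-64 - 96*(-108)) + 19694) = sqrt((-64 + 10368) + 19694) = sqrt(10304 + 19694) = sqrt(29998)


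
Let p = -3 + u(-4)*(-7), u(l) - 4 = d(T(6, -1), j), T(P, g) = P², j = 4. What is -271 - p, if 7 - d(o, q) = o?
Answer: -443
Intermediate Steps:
d(o, q) = 7 - o
u(l) = -25 (u(l) = 4 + (7 - 1*6²) = 4 + (7 - 1*36) = 4 + (7 - 36) = 4 - 29 = -25)
p = 172 (p = -3 - 25*(-7) = -3 + 175 = 172)
-271 - p = -271 - 1*172 = -271 - 172 = -443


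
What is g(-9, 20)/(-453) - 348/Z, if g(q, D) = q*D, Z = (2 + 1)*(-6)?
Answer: 8938/453 ≈ 19.731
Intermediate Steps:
Z = -18 (Z = 3*(-6) = -18)
g(q, D) = D*q
g(-9, 20)/(-453) - 348/Z = (20*(-9))/(-453) - 348/(-18) = -180*(-1/453) - 348*(-1/18) = 60/151 + 58/3 = 8938/453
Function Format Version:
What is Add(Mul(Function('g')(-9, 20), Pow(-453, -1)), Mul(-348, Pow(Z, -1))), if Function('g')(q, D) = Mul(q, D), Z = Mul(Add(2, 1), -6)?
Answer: Rational(8938, 453) ≈ 19.731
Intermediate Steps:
Z = -18 (Z = Mul(3, -6) = -18)
Function('g')(q, D) = Mul(D, q)
Add(Mul(Function('g')(-9, 20), Pow(-453, -1)), Mul(-348, Pow(Z, -1))) = Add(Mul(Mul(20, -9), Pow(-453, -1)), Mul(-348, Pow(-18, -1))) = Add(Mul(-180, Rational(-1, 453)), Mul(-348, Rational(-1, 18))) = Add(Rational(60, 151), Rational(58, 3)) = Rational(8938, 453)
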